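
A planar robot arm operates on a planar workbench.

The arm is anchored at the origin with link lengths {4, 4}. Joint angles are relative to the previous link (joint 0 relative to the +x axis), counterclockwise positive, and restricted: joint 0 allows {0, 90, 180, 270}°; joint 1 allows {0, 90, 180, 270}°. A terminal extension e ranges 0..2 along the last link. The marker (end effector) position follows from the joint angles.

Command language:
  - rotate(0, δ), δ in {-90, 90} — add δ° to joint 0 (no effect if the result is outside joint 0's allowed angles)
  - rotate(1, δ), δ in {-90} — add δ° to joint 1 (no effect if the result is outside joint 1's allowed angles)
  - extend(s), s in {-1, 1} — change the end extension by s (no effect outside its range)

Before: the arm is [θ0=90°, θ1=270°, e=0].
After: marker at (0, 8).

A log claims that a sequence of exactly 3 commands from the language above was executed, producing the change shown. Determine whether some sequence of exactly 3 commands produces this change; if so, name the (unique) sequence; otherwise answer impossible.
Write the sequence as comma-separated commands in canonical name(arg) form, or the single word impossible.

from: [θ0=90°, θ1=270°, e=0]
[1] after rotate(1, -90): [θ0=90°, θ1=180°, e=0]
[2] after rotate(1, -90): [θ0=90°, θ1=90°, e=0]
[3] after rotate(1, -90): [θ0=90°, θ1=0°, e=0]
uniquely the one of 125 3-step routes that fits.

rotate(1, -90), rotate(1, -90), rotate(1, -90)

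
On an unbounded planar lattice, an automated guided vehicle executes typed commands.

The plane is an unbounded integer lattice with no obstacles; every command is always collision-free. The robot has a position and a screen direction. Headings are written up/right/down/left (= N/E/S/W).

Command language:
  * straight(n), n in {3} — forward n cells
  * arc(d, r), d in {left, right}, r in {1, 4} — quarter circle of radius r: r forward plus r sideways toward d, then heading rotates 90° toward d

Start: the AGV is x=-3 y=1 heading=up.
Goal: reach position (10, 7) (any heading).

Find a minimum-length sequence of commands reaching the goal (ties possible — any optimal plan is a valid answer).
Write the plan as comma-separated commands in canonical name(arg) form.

initial: x=-3 y=1 heading=up
[1] after straight(3): x=-3 y=4 heading=up
[2] after arc(right, 4): x=1 y=8 heading=right
[3] after arc(right, 1): x=2 y=7 heading=down
[4] after arc(left, 4): x=6 y=3 heading=right
[5] after arc(left, 4): x=10 y=7 heading=up
no 4-step plan works, so 5 is optimal.

straight(3), arc(right, 4), arc(right, 1), arc(left, 4), arc(left, 4)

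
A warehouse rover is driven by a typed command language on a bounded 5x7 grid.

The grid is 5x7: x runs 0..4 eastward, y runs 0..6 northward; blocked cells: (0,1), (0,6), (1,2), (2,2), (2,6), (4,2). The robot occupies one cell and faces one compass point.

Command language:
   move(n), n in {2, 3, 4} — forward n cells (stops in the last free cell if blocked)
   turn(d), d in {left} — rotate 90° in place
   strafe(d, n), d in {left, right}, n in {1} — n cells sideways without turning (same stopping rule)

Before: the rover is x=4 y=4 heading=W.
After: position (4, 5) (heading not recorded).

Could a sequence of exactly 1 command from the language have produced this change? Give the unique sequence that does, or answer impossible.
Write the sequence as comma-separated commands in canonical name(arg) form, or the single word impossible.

t0: x=4 y=4 heading=W
t=1 strafe(right, 1) ⇒ x=4 y=5 heading=W
no rival 1-sequence matches.

strafe(right, 1)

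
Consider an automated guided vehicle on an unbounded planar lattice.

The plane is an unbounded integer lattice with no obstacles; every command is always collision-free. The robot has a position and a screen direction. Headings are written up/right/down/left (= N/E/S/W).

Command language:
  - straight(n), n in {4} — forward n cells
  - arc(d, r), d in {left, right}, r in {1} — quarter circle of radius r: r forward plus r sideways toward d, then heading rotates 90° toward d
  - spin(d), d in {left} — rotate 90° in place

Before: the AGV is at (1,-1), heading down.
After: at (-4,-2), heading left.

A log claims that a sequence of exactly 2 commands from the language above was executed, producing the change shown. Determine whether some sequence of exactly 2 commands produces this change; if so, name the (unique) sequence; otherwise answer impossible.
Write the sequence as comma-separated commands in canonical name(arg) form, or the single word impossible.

arc(right, 1), straight(4)

key: position moved to (-4,-2) AND the heading swung to W — translation plus rotation needed
from: at (1,-1), heading down
step 1 (arc(right, 1)): at (0,-2), heading left
step 2 (straight(4)): at (-4,-2), heading left
uniquely the one of 16 2-step routes that fits.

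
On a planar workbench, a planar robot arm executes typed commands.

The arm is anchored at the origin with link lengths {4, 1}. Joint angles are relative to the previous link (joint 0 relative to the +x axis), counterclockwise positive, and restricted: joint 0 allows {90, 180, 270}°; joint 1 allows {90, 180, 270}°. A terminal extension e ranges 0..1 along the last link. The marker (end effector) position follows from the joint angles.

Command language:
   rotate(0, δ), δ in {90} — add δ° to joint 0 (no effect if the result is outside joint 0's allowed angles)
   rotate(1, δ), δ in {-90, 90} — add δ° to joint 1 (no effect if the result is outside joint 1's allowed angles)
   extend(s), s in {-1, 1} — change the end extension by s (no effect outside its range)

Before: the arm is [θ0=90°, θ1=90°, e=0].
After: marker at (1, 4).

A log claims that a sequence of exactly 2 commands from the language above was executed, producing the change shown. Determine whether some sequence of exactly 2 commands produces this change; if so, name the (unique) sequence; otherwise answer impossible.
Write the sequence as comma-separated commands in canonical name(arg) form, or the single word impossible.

rotate(1, 90), rotate(1, 90)

t0: [θ0=90°, θ1=90°, e=0]
step 1 (rotate(1, 90)): [θ0=90°, θ1=180°, e=0]
step 2 (rotate(1, 90)): [θ0=90°, θ1=270°, e=0]
no other 2-command option fits: unique.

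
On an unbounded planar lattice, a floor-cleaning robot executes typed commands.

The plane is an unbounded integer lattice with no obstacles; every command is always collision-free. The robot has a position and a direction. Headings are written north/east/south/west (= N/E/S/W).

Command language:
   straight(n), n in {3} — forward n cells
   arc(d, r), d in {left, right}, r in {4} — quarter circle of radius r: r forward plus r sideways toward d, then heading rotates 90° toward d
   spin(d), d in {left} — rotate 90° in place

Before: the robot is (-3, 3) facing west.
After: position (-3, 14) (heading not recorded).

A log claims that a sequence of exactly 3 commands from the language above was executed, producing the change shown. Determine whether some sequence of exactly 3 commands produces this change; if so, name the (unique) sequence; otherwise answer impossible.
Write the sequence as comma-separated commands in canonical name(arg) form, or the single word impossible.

arc(right, 4), straight(3), arc(right, 4)

initial: (-3, 3) facing west
t=1 arc(right, 4) ⇒ (-7, 7) facing north
t=2 straight(3) ⇒ (-7, 10) facing north
t=3 arc(right, 4) ⇒ (-3, 14) facing east
no rival 3-sequence matches.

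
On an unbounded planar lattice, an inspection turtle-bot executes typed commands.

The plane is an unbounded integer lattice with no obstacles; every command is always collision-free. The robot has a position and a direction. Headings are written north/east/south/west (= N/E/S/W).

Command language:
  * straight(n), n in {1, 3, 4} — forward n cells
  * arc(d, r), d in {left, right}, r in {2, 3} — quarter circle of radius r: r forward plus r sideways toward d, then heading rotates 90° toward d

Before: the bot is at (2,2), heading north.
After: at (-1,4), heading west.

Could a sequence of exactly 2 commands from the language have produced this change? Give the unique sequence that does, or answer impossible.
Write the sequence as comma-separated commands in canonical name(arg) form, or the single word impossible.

key: running straight(1) before arc(left, 2) would end elsewhere — order is forced
from: at (2,2), heading north
t=1 arc(left, 2) ⇒ at (0,4), heading west
t=2 straight(1) ⇒ at (-1,4), heading west
no rival 2-sequence matches.

arc(left, 2), straight(1)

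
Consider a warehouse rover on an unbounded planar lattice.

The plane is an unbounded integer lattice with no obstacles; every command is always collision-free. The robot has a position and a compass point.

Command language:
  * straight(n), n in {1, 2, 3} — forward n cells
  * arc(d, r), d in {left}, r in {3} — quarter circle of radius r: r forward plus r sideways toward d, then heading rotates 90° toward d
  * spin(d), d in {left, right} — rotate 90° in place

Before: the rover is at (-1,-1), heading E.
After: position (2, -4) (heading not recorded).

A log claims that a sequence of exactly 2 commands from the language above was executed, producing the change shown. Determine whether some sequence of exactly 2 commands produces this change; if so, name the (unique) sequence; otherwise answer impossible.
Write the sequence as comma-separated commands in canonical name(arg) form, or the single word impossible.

spin(right), arc(left, 3)

key: order matters: swapping spin(right) and arc(left, 3) lands elsewhere
from: at (-1,-1), heading E
[1] after spin(right): at (-1,-1), heading S
[2] after arc(left, 3): at (2,-4), heading E
uniquely the one of 36 2-step routes that fits.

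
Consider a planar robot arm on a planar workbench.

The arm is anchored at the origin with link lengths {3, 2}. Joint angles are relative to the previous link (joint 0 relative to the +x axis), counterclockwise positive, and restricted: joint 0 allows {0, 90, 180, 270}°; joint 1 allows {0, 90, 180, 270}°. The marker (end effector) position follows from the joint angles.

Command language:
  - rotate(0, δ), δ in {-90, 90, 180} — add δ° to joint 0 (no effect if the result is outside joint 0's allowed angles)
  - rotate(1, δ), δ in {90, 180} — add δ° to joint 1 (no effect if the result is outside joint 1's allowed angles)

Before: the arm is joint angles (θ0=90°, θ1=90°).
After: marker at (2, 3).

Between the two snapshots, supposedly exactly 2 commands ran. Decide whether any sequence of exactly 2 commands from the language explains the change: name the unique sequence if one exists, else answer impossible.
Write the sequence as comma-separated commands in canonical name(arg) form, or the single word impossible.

start: joint angles (θ0=90°, θ1=90°)
1. rotate(1, 90) → joint angles (θ0=90°, θ1=180°)
2. rotate(1, 90) → joint angles (θ0=90°, θ1=270°)
no rival 2-sequence matches.

rotate(1, 90), rotate(1, 90)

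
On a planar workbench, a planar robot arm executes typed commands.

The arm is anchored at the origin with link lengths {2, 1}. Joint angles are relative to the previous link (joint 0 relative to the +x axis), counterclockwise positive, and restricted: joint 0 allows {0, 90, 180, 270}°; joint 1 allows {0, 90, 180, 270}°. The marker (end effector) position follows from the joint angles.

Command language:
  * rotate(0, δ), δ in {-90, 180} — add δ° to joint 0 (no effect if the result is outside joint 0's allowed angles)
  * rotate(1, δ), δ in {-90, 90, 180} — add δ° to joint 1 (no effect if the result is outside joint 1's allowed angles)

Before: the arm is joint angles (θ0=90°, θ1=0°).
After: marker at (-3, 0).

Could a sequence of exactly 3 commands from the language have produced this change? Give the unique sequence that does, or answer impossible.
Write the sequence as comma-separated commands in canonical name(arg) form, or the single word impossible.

initial: joint angles (θ0=90°, θ1=0°)
1. rotate(0, -90) → joint angles (θ0=0°, θ1=0°)
2. rotate(0, -90) → joint angles (θ0=270°, θ1=0°)
3. rotate(0, -90) → joint angles (θ0=180°, θ1=0°)
all 125 alternatives checked — unique.

rotate(0, -90), rotate(0, -90), rotate(0, -90)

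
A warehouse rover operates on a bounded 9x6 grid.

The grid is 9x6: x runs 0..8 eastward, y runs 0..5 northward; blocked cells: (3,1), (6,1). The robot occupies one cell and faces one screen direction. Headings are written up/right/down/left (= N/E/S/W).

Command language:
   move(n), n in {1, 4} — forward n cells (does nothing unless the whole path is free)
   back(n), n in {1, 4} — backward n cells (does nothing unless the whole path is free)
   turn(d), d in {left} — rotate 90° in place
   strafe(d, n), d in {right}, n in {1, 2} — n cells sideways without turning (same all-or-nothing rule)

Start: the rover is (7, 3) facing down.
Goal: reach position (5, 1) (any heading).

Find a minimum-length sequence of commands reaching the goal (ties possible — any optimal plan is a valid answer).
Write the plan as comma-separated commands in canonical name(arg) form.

move(1), strafe(right, 2), move(1)

from: (7, 3) facing down
step 1 (move(1)): (7, 2) facing down
step 2 (strafe(right, 2)): (5, 2) facing down
step 3 (move(1)): (5, 1) facing down
shorter routes all fall short; 3 is best.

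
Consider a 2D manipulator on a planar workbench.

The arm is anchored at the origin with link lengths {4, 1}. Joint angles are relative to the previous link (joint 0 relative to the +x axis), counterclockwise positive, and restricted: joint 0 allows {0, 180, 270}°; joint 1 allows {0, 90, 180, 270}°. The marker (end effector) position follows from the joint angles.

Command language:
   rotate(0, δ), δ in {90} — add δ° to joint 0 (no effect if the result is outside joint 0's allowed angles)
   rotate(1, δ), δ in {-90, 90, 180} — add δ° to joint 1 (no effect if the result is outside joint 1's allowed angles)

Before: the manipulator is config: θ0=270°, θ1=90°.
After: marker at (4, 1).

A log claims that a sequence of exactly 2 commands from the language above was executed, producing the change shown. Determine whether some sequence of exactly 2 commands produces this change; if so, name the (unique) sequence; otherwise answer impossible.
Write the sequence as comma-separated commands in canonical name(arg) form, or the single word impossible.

initial: config: θ0=270°, θ1=90°
step 1 (rotate(0, 90)): config: θ0=0°, θ1=90°
step 2 (rotate(0, 90)): config: θ0=0°, θ1=90°
no other 2-command option fits: unique.

rotate(0, 90), rotate(0, 90)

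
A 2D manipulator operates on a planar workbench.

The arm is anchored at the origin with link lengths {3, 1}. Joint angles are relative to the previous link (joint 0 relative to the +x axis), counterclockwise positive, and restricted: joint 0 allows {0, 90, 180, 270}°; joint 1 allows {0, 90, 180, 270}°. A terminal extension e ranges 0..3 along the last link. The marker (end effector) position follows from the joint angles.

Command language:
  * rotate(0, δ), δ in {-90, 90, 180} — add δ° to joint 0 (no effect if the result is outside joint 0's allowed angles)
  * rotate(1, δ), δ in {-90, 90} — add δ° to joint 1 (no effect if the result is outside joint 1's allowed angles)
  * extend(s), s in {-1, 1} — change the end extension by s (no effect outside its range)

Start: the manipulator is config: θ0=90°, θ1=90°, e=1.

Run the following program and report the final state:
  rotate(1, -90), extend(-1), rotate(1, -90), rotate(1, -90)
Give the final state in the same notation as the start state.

t0: config: θ0=90°, θ1=90°, e=1
t=1 rotate(1, -90) ⇒ config: θ0=90°, θ1=0°, e=1
t=2 extend(-1) ⇒ config: θ0=90°, θ1=0°, e=0
t=3 rotate(1, -90) ⇒ config: θ0=90°, θ1=270°, e=0
t=4 rotate(1, -90) ⇒ config: θ0=90°, θ1=180°, e=0

config: θ0=90°, θ1=180°, e=0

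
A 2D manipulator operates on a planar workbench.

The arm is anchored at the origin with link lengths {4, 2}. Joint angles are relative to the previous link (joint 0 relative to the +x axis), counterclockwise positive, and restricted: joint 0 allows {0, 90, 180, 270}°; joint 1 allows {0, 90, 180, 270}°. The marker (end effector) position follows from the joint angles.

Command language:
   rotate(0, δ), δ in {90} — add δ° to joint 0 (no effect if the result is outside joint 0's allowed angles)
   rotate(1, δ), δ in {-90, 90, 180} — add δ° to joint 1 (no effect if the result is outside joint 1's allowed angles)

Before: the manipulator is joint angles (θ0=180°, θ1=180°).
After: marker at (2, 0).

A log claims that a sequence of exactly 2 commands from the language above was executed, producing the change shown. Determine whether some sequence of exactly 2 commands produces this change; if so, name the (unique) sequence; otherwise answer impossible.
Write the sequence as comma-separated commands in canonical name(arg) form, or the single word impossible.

rotate(0, 90), rotate(0, 90)

begin: joint angles (θ0=180°, θ1=180°)
t=1 rotate(0, 90) ⇒ joint angles (θ0=270°, θ1=180°)
t=2 rotate(0, 90) ⇒ joint angles (θ0=0°, θ1=180°)
all 16 alternatives checked — unique.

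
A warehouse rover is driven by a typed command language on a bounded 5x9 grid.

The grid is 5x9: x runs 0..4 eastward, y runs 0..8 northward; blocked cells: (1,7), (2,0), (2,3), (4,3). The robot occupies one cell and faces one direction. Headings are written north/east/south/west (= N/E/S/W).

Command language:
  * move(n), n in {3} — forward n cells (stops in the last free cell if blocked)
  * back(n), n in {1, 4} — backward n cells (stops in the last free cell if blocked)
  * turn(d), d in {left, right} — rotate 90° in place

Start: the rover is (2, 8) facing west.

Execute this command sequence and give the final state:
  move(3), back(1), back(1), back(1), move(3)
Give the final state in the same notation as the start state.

(0, 8) facing west

start: (2, 8) facing west
step 1 (move(3)): (0, 8) facing west
step 2 (back(1)): (1, 8) facing west
step 3 (back(1)): (2, 8) facing west
step 4 (back(1)): (3, 8) facing west
step 5 (move(3)): (0, 8) facing west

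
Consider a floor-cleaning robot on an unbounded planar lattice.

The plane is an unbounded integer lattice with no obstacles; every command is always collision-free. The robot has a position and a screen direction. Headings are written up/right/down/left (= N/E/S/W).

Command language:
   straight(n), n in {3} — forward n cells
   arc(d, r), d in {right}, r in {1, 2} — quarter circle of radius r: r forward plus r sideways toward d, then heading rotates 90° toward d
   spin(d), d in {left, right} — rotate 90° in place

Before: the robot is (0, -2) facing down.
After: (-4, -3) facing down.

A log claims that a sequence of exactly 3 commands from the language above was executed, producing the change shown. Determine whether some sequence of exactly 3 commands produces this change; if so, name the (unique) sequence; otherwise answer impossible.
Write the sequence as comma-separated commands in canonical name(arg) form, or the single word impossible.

key: order matters: swapping arc(right, 1) and spin(left) lands elsewhere
t0: (0, -2) facing down
t=1 arc(right, 1) ⇒ (-1, -3) facing left
t=2 straight(3) ⇒ (-4, -3) facing left
t=3 spin(left) ⇒ (-4, -3) facing down
all 125 alternatives checked — unique.

arc(right, 1), straight(3), spin(left)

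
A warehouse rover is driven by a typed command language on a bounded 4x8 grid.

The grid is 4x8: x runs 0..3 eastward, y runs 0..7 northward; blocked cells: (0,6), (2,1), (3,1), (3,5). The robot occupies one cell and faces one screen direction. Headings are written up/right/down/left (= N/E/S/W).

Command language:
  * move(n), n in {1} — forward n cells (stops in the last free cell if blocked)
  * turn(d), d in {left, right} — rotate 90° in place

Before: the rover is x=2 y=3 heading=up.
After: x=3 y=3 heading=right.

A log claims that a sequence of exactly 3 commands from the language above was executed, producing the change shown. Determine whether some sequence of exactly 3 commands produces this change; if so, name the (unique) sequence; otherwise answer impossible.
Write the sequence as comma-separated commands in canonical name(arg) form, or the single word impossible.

turn(right), move(1), move(1)

key: the second move(1) runs into the grid edge before its full distance
t0: x=2 y=3 heading=up
1. turn(right) → x=2 y=3 heading=right
2. move(1) → x=3 y=3 heading=right
3. move(1) → x=3 y=3 heading=right
no other 3-command option fits: unique.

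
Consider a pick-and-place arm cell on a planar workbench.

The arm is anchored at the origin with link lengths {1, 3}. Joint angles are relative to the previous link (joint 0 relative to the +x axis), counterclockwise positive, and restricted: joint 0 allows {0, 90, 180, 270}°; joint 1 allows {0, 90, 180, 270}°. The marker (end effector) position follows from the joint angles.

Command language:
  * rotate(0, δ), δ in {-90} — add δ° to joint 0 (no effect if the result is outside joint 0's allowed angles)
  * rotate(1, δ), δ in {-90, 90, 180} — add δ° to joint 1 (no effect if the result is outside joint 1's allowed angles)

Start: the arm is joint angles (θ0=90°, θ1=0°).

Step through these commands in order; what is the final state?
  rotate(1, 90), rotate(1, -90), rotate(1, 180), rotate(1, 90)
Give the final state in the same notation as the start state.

joint angles (θ0=90°, θ1=270°)

start: joint angles (θ0=90°, θ1=0°)
[1] after rotate(1, 90): joint angles (θ0=90°, θ1=90°)
[2] after rotate(1, -90): joint angles (θ0=90°, θ1=0°)
[3] after rotate(1, 180): joint angles (θ0=90°, θ1=180°)
[4] after rotate(1, 90): joint angles (θ0=90°, θ1=270°)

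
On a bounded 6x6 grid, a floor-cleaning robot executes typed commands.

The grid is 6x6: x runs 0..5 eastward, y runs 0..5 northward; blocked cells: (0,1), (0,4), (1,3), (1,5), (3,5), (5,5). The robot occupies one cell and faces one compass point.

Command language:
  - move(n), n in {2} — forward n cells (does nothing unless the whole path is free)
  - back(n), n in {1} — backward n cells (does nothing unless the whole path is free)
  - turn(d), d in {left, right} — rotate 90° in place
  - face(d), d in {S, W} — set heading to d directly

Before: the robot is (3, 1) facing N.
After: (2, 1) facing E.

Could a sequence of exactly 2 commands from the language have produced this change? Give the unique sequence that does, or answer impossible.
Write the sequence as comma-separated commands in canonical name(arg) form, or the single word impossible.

key: cell and facing (now E) both changed — the 2 commands mix motion and turning
start: (3, 1) facing N
1. turn(right) → (3, 1) facing E
2. back(1) → (2, 1) facing E
no rival 2-sequence matches.

turn(right), back(1)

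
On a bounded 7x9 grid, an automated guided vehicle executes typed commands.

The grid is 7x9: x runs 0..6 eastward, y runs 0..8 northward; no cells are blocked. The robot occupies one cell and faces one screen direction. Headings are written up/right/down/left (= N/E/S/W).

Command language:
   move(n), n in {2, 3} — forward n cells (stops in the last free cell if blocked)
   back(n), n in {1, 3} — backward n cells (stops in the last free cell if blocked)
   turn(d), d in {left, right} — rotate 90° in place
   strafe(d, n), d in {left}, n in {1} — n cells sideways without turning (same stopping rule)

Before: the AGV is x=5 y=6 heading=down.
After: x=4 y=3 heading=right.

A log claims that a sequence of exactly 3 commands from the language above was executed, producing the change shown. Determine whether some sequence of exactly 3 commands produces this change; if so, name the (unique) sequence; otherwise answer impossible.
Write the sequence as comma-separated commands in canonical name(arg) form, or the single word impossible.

move(3), turn(left), back(1)

key: order matters: swapping move(3) and back(1) lands elsewhere
t0: x=5 y=6 heading=down
[1] after move(3): x=5 y=3 heading=down
[2] after turn(left): x=5 y=3 heading=right
[3] after back(1): x=4 y=3 heading=right
no other 3-command option fits: unique.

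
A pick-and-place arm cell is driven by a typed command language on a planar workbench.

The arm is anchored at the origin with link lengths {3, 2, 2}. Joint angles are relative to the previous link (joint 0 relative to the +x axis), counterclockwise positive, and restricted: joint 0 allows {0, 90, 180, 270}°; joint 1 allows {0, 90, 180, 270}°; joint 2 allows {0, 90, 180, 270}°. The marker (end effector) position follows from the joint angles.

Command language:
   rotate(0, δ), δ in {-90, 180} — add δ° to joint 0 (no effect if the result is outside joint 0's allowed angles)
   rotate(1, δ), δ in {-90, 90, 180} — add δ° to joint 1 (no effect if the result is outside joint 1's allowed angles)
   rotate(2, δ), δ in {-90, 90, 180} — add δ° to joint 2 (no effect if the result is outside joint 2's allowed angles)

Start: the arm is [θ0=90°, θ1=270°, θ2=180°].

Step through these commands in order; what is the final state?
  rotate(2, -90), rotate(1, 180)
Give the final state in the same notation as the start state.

[θ0=90°, θ1=90°, θ2=90°]

begin: [θ0=90°, θ1=270°, θ2=180°]
t=1 rotate(2, -90) ⇒ [θ0=90°, θ1=270°, θ2=90°]
t=2 rotate(1, 180) ⇒ [θ0=90°, θ1=90°, θ2=90°]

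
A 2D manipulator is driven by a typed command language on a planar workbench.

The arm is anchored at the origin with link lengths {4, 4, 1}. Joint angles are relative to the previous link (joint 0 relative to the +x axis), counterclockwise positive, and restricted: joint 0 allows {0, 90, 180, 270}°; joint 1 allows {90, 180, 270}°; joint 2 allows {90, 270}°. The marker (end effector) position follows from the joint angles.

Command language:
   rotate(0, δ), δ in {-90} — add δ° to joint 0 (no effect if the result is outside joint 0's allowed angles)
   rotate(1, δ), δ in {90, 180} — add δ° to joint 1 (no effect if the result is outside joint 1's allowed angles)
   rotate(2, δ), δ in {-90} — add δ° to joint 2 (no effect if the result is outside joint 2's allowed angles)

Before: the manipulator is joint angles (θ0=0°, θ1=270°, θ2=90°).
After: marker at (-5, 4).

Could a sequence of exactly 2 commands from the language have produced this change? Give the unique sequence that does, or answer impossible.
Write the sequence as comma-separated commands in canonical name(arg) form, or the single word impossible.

initial: joint angles (θ0=0°, θ1=270°, θ2=90°)
[1] after rotate(0, -90): joint angles (θ0=270°, θ1=270°, θ2=90°)
[2] after rotate(0, -90): joint angles (θ0=180°, θ1=270°, θ2=90°)
no other 2-command option fits: unique.

rotate(0, -90), rotate(0, -90)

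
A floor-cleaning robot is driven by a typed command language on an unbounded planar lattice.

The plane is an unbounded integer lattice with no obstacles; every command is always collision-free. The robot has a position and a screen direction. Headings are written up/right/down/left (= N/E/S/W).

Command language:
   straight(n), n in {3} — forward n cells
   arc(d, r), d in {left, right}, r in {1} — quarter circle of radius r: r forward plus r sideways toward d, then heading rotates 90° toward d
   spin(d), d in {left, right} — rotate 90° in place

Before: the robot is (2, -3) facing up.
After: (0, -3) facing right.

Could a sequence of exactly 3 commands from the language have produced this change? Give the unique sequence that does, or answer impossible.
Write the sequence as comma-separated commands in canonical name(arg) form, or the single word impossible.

key: order matters: swapping arc(left, 1) and spin(left) lands elsewhere
initial: (2, -3) facing up
step 1 (arc(left, 1)): (1, -2) facing left
step 2 (arc(left, 1)): (0, -3) facing down
step 3 (spin(left)): (0, -3) facing right
all 125 alternatives checked — unique.

arc(left, 1), arc(left, 1), spin(left)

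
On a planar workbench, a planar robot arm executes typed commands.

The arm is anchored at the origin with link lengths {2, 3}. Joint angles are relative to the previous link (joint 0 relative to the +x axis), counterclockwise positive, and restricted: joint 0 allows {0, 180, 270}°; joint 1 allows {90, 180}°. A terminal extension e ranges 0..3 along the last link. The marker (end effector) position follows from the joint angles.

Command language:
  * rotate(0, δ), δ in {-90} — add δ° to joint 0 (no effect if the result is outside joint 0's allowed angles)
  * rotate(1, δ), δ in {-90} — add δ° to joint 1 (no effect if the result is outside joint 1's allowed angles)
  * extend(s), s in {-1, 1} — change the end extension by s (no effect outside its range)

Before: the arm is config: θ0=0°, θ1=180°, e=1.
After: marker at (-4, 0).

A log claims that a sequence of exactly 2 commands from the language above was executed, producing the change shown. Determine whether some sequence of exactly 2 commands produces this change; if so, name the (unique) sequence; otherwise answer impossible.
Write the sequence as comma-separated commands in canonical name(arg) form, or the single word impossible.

initial: config: θ0=0°, θ1=180°, e=1
t=1 extend(1) ⇒ config: θ0=0°, θ1=180°, e=2
t=2 extend(1) ⇒ config: θ0=0°, θ1=180°, e=3
uniquely the one of 16 2-step routes that fits.

extend(1), extend(1)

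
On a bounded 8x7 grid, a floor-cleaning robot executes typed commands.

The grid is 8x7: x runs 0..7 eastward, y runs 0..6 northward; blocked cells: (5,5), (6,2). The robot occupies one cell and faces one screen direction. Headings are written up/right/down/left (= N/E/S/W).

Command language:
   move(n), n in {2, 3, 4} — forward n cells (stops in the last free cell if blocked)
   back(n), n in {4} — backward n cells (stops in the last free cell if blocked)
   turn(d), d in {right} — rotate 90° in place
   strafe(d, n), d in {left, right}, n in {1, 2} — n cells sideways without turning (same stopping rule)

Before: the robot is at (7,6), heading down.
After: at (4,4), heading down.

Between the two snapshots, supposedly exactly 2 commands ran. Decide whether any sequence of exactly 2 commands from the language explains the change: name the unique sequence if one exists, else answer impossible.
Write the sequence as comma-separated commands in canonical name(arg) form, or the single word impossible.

checked all 2-command options: none fits.

impossible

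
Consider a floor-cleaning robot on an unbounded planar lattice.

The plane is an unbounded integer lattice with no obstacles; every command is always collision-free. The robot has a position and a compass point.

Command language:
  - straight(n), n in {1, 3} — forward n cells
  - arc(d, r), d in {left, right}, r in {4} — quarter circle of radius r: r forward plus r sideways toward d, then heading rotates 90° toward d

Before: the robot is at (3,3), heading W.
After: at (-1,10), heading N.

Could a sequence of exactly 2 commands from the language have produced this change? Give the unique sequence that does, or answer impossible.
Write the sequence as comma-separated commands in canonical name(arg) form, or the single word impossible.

key: position moved to (-1,10) AND the heading swung to N — translation plus rotation needed
start: at (3,3), heading W
1. arc(right, 4) → at (-1,7), heading N
2. straight(3) → at (-1,10), heading N
no rival 2-sequence matches.

arc(right, 4), straight(3)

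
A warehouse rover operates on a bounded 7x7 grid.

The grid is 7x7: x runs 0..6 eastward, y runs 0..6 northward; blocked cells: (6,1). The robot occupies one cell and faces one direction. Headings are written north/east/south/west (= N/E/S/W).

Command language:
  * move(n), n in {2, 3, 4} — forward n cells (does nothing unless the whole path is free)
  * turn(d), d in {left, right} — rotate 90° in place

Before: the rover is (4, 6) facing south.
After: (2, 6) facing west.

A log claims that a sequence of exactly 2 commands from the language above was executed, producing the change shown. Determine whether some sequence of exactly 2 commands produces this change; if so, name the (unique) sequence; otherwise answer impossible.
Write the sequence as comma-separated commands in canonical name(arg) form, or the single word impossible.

key: order matters: swapping turn(right) and move(2) lands elsewhere
start: (4, 6) facing south
1. turn(right) → (4, 6) facing west
2. move(2) → (2, 6) facing west
no other 2-command option fits: unique.

turn(right), move(2)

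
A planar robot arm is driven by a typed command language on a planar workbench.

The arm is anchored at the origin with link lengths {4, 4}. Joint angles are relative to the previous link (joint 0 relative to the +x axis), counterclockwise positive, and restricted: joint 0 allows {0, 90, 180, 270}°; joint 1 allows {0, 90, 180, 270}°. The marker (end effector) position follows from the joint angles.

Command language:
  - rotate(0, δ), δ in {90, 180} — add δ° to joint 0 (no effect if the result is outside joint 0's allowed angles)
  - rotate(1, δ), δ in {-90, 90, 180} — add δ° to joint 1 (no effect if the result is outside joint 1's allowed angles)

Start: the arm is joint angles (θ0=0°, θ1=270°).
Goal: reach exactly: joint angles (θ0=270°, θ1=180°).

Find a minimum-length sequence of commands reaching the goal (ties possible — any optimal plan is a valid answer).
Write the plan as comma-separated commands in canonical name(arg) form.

rotate(1, -90), rotate(0, 180), rotate(0, 90)

start: joint angles (θ0=0°, θ1=270°)
[1] after rotate(1, -90): joint angles (θ0=0°, θ1=180°)
[2] after rotate(0, 180): joint angles (θ0=180°, θ1=180°)
[3] after rotate(0, 90): joint angles (θ0=270°, θ1=180°)
no 2-step plan works, so 3 is optimal.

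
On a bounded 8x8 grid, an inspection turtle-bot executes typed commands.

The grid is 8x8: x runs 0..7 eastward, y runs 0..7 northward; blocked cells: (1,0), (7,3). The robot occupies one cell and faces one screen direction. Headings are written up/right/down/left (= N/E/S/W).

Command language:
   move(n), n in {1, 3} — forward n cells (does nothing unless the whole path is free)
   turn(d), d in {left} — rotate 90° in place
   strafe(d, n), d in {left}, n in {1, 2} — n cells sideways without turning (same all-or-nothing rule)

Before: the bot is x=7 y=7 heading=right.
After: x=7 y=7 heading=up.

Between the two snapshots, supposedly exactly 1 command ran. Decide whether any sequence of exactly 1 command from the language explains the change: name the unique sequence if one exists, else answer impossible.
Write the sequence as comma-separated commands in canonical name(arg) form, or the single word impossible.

turn(left)

key: parked at (7,7) the whole time — nothing moves the robot
from: x=7 y=7 heading=right
step 1 (turn(left)): x=7 y=7 heading=up
all 5 alternatives checked — unique.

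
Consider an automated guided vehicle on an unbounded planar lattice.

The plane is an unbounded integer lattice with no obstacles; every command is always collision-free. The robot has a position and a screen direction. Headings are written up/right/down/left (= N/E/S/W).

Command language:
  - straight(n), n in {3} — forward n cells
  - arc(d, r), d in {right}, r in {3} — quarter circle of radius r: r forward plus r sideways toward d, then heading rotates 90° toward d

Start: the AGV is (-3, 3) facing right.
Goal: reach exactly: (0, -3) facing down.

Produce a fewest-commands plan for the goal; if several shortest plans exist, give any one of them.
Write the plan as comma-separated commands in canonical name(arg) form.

arc(right, 3), straight(3)

begin: (-3, 3) facing right
t=1 arc(right, 3) ⇒ (0, 0) facing down
t=2 straight(3) ⇒ (0, -3) facing down
no 1-step plan works, so 2 is optimal.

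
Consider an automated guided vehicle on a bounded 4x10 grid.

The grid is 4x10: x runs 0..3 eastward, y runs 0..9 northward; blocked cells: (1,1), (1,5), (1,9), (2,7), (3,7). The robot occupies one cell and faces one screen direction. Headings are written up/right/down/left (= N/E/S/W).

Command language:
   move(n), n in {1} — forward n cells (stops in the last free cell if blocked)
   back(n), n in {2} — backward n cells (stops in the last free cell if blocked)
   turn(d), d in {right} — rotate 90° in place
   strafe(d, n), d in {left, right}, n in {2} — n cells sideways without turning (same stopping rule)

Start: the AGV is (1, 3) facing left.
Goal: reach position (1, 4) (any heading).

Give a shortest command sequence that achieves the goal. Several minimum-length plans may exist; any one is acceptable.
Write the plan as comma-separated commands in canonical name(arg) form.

strafe(right, 2)

t0: (1, 3) facing left
[1] after strafe(right, 2): (1, 4) facing left
shorter routes all fall short; 1 is best.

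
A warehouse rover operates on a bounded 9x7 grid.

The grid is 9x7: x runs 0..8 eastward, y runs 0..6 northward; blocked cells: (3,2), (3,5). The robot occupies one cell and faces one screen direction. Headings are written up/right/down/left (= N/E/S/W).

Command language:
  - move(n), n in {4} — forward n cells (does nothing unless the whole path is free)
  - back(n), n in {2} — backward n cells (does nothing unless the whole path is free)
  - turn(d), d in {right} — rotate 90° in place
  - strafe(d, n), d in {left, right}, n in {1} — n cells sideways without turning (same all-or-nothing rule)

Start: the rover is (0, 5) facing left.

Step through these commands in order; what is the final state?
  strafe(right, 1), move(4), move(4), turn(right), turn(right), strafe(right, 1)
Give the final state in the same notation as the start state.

(0, 5) facing right

from: (0, 5) facing left
t=1 strafe(right, 1) ⇒ (0, 6) facing left
t=2 move(4) ⇒ (0, 6) facing left
t=3 move(4) ⇒ (0, 6) facing left
t=4 turn(right) ⇒ (0, 6) facing up
t=5 turn(right) ⇒ (0, 6) facing right
t=6 strafe(right, 1) ⇒ (0, 5) facing right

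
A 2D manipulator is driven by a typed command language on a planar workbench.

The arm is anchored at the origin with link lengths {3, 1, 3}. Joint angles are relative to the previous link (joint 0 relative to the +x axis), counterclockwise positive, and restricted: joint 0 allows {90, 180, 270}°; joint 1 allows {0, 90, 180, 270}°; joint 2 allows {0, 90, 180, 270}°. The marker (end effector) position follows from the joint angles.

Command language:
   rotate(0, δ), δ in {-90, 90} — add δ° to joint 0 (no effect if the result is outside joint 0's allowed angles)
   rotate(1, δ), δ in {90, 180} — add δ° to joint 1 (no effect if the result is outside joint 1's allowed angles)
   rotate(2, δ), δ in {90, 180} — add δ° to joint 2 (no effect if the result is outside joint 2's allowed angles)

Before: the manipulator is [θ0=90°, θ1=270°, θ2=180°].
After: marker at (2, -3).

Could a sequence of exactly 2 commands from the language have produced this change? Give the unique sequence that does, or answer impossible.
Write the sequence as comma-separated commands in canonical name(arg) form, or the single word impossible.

rotate(0, 90), rotate(0, 90)

start: [θ0=90°, θ1=270°, θ2=180°]
t=1 rotate(0, 90) ⇒ [θ0=180°, θ1=270°, θ2=180°]
t=2 rotate(0, 90) ⇒ [θ0=270°, θ1=270°, θ2=180°]
uniquely the one of 36 2-step routes that fits.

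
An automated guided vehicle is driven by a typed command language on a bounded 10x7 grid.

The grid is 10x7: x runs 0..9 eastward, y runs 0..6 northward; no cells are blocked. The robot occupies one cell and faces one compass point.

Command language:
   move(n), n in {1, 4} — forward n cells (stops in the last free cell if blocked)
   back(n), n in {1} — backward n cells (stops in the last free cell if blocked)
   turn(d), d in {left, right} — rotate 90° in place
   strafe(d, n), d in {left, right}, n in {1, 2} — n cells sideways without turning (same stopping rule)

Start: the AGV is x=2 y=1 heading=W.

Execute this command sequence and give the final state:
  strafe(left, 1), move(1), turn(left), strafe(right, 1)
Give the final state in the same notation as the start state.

x=0 y=0 heading=S

start: x=2 y=1 heading=W
step 1 (strafe(left, 1)): x=2 y=0 heading=W
step 2 (move(1)): x=1 y=0 heading=W
step 3 (turn(left)): x=1 y=0 heading=S
step 4 (strafe(right, 1)): x=0 y=0 heading=S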